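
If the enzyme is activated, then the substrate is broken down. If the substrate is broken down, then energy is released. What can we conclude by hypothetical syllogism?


Hypothetical syllogism: P → Q, Q → R ⊢ P → R
Premise 1: the enzyme is activated → the substrate is broken down
Premise 2: the substrate is broken down → energy is released
Chain the implications: the middle term (the substrate is broken down) links the two.
Conclusion: If the enzyme is activated, then energy is released.

If the enzyme is activated, then energy is released.


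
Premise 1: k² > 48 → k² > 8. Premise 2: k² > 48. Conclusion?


Modus ponens: P → Q, P ⊢ Q
P: k² > 48
Q: k² > 8
We have P → Q and P is true.
By modus ponens, Q must be true.

k² > 8


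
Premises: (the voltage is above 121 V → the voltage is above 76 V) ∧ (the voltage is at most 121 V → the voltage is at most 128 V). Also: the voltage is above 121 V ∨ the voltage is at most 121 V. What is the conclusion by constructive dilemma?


Constructive dilemma: (P → Q) ∧ (R → S), P ∨ R ⊢ Q ∨ S
Premise 1: the voltage is above 121 V → the voltage is above 76 V
Premise 2: the voltage is at most 121 V → the voltage is at most 128 V
Premise 3: the voltage is above 121 V ∨ the voltage is at most 121 V
Case 1: Assuming the voltage is above 121 V, then by Premise 1, the voltage is above 76 V.
Case 2: Assuming the voltage is at most 121 V, then by Premise 2, the voltage is at most 128 V.
Since one of the voltage is above 121 V or the voltage is at most 121 V must hold, we get the voltage is above 76 V or the voltage is at most 128 V.

The voltage is above 76 V or the voltage is at most 128 V.


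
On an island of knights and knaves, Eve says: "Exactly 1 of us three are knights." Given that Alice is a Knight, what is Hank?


Eve claims exactly 1 knights among Eve, Alice, Hank.
Given: Alice is a Knight.

Case 1: Eve is a Knight (tells truth)
  Then exactly 1 of the three are knights.
  Counting Eve, Alice: 2 knight(s) so far. Need -1 more → impossible.
Case 2: Eve is a Knave (lies)
  Then the count is NOT 1.
  If Hank = Knave, count = 1 = 1 → claim would be true, contradicts lie.
  If Hank = Knight, count = 2 ≠ 1 → lie confirmed ✓

Hank is a Knight.

Knight


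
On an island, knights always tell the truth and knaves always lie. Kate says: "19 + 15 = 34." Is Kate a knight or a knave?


Statement: "19 + 15 = 34."
Actual: 19 + 15 = 34
Claimed: 34
Statement is TRUE → Kate tells the truth → Knight

Knight


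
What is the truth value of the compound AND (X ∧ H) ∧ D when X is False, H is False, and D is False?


X = False, H = False, D = False
Step 1: X ∧ H = False AND False = False
Step 2: False ∧ D = False AND False = False
AND is true only when ALL operands are true.

False


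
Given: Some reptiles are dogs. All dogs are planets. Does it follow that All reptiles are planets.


Premise 1: Some reptiles are dogs.
Premise 2: All dogs are planets.
Conclusion: All reptiles are planets.
Fallacy: illicit minor. The minor term (reptiles) is distributed in the conclusion ('All reptiles ...') but undistributed in its premise ('Some reptiles are dogs' doesn't cover all reptiles).
Only 'Some reptiles are planets' follows, not 'All'.

Invalid


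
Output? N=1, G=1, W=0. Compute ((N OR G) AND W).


N OR G = 1|1 = 1
1 AND 0 = 0

0


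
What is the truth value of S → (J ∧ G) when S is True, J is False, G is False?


S = True, J = False, G = False
Step 1: J ∧ G = False AND False = False
Step 2: S → (False): false only when S=True and consequent=False.
Result: False

False


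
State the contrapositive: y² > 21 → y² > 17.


Original: If y² > 21, then y² > 17
Contrapositive: If ¬Q, then ¬P
Negate Q: not (y² > 17)
Negate P: not (y² > 21)

If not (y² > 17), then not (y² > 21).


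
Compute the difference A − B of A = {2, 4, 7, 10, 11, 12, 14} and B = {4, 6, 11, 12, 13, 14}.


A = {2, 4, 7, 10, 11, 12, 14}
B = {4, 6, 11, 12, 13, 14}
Operation: difference A − B
In A but not B: 2, 7, 10

{2, 7, 10}


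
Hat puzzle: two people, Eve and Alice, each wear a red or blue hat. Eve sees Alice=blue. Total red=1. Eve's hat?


Total red = 1, Alice = blue
Red accounted for: 0
Remaining for Eve: 1
Eve's hat is red.

red


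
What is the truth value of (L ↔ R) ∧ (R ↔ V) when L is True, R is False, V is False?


L = True, R = False, V = False
Step 1: L ↔ R is true when L and R have the same value. Result: False
Step 2: R ↔ V is true when R and V have the same value. Result: True
Step 3: False ∧ True = False

False


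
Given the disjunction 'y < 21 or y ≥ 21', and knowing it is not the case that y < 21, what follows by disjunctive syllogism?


Disjunctive syllogism: P ∨ Q, ¬P ⊢ Q
Disjunction: y < 21 ∨ y ≥ 21
We know it is not the case that y < 21.
By disjunctive syllogism, the other disjunct must be true.

y ≥ 21


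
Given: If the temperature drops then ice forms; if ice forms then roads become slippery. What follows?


Hypothetical syllogism: P → Q, Q → R ⊢ P → R
Premise 1: the temperature drops → ice forms
Premise 2: ice forms → roads become slippery
Chain the implications: the middle term (ice forms) links the two.
Conclusion: If the temperature drops, then roads become slippery.

If the temperature drops, then roads become slippery.


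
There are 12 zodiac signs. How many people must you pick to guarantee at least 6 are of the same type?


Pigeonhole: to guarantee k in one of n categories, need (k-1)×n + 1.
k = 6, n = 12
Minimum = (6-1) × 12 + 1 = 5 × 12 + 1

61


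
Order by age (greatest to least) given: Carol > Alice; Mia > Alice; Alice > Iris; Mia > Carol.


Constraints: Carol > Alice; Mia > Alice; Alice > Iris; Mia > Carol
Method: at each step, the next-highest is the one remaining person who never appears on the smaller side of a constraint between remaining people.
  Step 1: remaining {Mia, Alice, Iris, Carol}; on the smaller side: {Alice, Iris, Carol} → Mia is next (Mia > Alice; Mia > Carol).
  Step 2: remaining {Alice, Iris, Carol}; on the smaller side: {Alice, Iris} → Carol is next (Carol > Alice).
  Step 3: remaining {Alice, Iris}; on the smaller side: {Iris} → Alice is next (Alice > Iris).
  Step 4: only Iris remains → lowest.
Final ranking (highest to lowest):

Mia > Carol > Alice > Iris


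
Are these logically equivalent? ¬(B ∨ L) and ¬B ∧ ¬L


Expression 1: ¬(B ∨ L)
Expression 2: ¬B ∧ ¬L
Truth table (B L | Expr1 Expr2):
  T T |   F     F
  T F |   F     F
  F T |   F     F
  F F |   T     T
All 4 rows agree, so the expressions are logically equivalent.

Yes


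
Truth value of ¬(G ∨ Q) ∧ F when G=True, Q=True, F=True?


G = True, Q = True, F = True
Expression: ¬(G ∨ Q) ∧ F
Step 1: G ∨ Q = True OR True = True
Step 2: ¬(G ∨ Q) = NOT True = False
Step 3: (False) ∧ F = False AND True = False

False


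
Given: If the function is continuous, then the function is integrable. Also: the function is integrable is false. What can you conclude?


Modus tollens: P → Q, ¬Q ⊢ ¬P
P: the function is continuous
Q: the function is integrable
We have P → Q and Q is false.
By modus tollens, P must be false.

It is not the case that the function is continuous


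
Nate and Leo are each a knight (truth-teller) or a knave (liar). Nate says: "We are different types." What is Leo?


Nate says: "We are different types."
Case 1: Nate is a Knight (truth-teller)
  Statement is true → they ARE different → Leo is a Knave
Case 2: Nate is a Knave (liar)
  Statement is false → they are NOT different → Leo is a Knave
In both cases, Leo is a Knave.

Knave


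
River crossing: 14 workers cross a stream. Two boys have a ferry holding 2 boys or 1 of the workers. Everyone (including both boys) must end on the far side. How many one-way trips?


Per crossing of one of the workers: boys→, one←, one of the workers→, one← = 4 trips
14 × 4 = 56, + 1 final boys→ = 57
Minimum trips = 57

57


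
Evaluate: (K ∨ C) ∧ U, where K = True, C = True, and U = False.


K = True, C = True, U = False
Step 1: K ∨ C = True OR True = True
Step 2: True ∧ U = True AND False = False
OR is true when at least one operand is true; AND requires both.

False


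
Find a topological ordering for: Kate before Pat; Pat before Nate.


Constraints: Kate before Pat; Pat before Nate
Method: repeatedly schedule the remaining task that has no remaining task required before it.
  Step 1: remaining {Kate, Pat, Nate}; every task except Kate still has a predecessor pending → schedule Kate.
  Step 2: remaining {Pat, Nate}; every task except Pat still has a predecessor pending → schedule Pat.
  Step 3: only Nate remains → schedule Nate.
Resulting order:

Kate → Pat → Nate


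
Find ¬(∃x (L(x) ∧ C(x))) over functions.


Original: ∃x (L(x) ∧ C(x))
Rule: ¬∀→∃, ¬∃→∀, negate predicate.
Negation: ∀x (¬L(x) ∨ ¬C(x))

∀x (¬L(x) ∨ ¬C(x))


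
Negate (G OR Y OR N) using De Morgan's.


De Morgan's law: ¬(P ∨ Q ∨ R) ≡ ¬P ∧ ¬Q ∧ ¬R
¬(G ∨ Y ∨ N) = ¬G ∧ ¬Y ∧ ¬N

¬G ∧ ¬Y ∧ ¬N


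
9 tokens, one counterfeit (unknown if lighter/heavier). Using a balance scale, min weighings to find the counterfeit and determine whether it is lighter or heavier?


Let n = 9. 18 possibilities (n tokens × lighter/heavier); each weighing has 3 outcomes.
Bound for k weighings: say the first weighing puts j tokens on each pan. If it tips, the 2j weighed tokens remain suspects (each with a known direction) and k-1 weighings give 3^(k-1) outcomes; 3^(k-1) is odd, so 2j ≤ 3^(k-1) - 1. If it balances, the n - 2j unweighed tokens remain with direction unknown: 2(n - 2j) ≤ 3^(k-1) - 1 by the same parity argument. Adding, n ≤ (3^(k-1) - 1) + (3^(k-1) - 1)/2 = (3^k - 3)/2, and the classical three-group strategy achieves this (3 tokens in 2 weighings, 12 in 3, 39 in 4, 120 in 5).
So we need the smallest k with (3^k - 3)/2 ≥ 9.
k = 2: (3^2 - 3)/2 = 3 < 9 ✗
k = 3: (3^3 - 3)/2 = 12 ≥ 9 ✓

3


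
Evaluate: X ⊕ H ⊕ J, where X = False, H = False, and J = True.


X = False, H = False, J = True
Step 1: X ⊕ H = False XOR False = False
Step 2: False ⊕ J = False XOR True = True
XOR is true when an odd number of operands are true.

True


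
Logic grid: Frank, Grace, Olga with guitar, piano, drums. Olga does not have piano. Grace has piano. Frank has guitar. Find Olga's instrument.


From clues:
  Grace → piano
  Frank → guitar
By elimination, Olga gets the remaining.

drums


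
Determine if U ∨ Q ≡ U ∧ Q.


Expression 1: U ∨ Q
Expression 2: U ∧ Q
Truth table (U Q | Expr1 Expr2):
  T T |   T     T
  T F |   T     F   ← differ
  F T |   T     F   ← differ
  F F |   F     F
Counterexample: U=T, Q=F gives Expr1 = T but Expr2 = F, so the expressions are NOT logically equivalent.

No


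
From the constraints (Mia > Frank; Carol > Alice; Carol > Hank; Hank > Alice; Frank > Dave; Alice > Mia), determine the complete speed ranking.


Constraints: Mia > Frank; Carol > Alice; Carol > Hank; Hank > Alice; Frank > Dave; Alice > Mia
Method: at each step, the next-highest is the one remaining person who never appears on the smaller side of a constraint between remaining people.
  Step 1: remaining {Frank, Hank, Dave, Alice, Carol, Mia}; on the smaller side: {Frank, Hank, Dave, Alice, Mia} → Carol is next (Carol > Alice; Carol > Hank).
  Step 2: remaining {Frank, Hank, Dave, Alice, Mia}; on the smaller side: {Frank, Dave, Alice, Mia} → Hank is next (Hank > Alice).
  Step 3: remaining {Frank, Dave, Alice, Mia}; on the smaller side: {Frank, Dave, Mia} → Alice is next (Alice > Mia).
  Step 4: remaining {Frank, Dave, Mia}; on the smaller side: {Frank, Dave} → Mia is next (Mia > Frank).
  Step 5: remaining {Frank, Dave}; on the smaller side: {Dave} → Frank is next (Frank > Dave).
  Step 6: only Dave remains → lowest.
Final ranking (highest to lowest):

Carol > Hank > Alice > Mia > Frank > Dave


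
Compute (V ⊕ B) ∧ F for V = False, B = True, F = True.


V = False, B = True, F = True
Step 1: V ⊕ B = False XOR True = True
Step 2: True ∧ F = True AND True = True
XOR true when exactly one of V,B is true; then AND with F.

True


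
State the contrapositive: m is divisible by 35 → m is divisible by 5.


Original: If m is divisible by 35, then m is divisible by 5
Contrapositive: If ¬Q, then ¬P
Negate Q: not (m is divisible by 5)
Negate P: not (m is divisible by 35)

If not (m is divisible by 5), then not (m is divisible by 35).


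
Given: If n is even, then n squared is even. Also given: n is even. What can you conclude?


Modus ponens: P → Q, P ⊢ Q
P: n is even
Q: n squared is even
We have P → Q and P is true.
By modus ponens, Q must be true.

n squared is even


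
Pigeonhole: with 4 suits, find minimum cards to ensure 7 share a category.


Pigeonhole: to guarantee k in one of n categories, need (k-1)×n + 1.
k = 7, n = 4
Minimum = (7-1) × 4 + 1 = 6 × 4 + 1

25


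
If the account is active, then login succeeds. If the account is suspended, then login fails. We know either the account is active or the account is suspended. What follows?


Constructive dilemma: (P → Q) ∧ (R → S), P ∨ R ⊢ Q ∨ S
Premise 1: the account is active → login succeeds
Premise 2: the account is suspended → login fails
Premise 3: the account is active ∨ the account is suspended
Case 1: Assuming the account is active, then by Premise 1, login succeeds.
Case 2: Assuming the account is suspended, then by Premise 2, login fails.
Since one of the account is active or the account is suspended must hold, we get login succeeds or login fails.

Login succeeds or login fails.


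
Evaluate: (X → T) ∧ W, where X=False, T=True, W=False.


X = False, T = True, W = False
Expression: (X → T) ∧ W
Step 1: X → T = False → True (false only if X=True, T=False) = True
Step 2: (True) ∧ W = True AND False = False

False


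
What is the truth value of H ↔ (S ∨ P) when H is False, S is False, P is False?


H = False, S = False, P = False
Step 1: S ∨ P = False OR False = False
Step 2: H ↔ (False): true when both sides have same truth value.
Result: False ↔ False = True

True


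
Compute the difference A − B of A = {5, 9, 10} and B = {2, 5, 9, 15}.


A = {5, 9, 10}
B = {2, 5, 9, 15}
Operation: difference A − B
In A but not B: 10

{10}


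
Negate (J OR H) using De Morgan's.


De Morgan's law: ¬(P ∨ Q) ≡ ¬P ∧ ¬Q
¬(J ∨ H) = ¬J ∧ ¬H

¬J ∧ ¬H


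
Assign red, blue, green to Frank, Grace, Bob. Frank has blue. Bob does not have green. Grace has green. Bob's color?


From clues:
  Grace → green
  Frank → blue
By elimination, Bob gets the remaining.

red


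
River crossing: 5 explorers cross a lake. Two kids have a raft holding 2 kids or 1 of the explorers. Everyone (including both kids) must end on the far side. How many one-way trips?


Per crossing of one of the explorers: kids→, one←, one of the explorers→, one← = 4 trips
5 × 4 = 20, + 1 final kids→ = 21
Minimum trips = 21

21


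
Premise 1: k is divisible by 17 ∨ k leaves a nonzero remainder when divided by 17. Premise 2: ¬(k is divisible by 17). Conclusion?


Disjunctive syllogism: P ∨ Q, ¬P ⊢ Q
Disjunction: k is divisible by 17 ∨ k leaves a nonzero remainder when divided by 17
We know it is not the case that k is divisible by 17.
By disjunctive syllogism, the other disjunct must be true.

k leaves a nonzero remainder when divided by 17


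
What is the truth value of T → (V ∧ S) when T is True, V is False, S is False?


T = True, V = False, S = False
Step 1: V ∧ S = False AND False = False
Step 2: T → (False): false only when T=True and consequent=False.
Result: False

False


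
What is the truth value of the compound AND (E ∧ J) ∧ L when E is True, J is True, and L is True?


E = True, J = True, L = True
Step 1: E ∧ J = True AND True = True
Step 2: True ∧ L = True AND True = True
AND is true only when ALL operands are true.

True


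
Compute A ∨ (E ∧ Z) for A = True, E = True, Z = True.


A = True, E = True, Z = True
Step 1: E ∧ Z = True AND True = True
Step 2: A ∨ True = True OR True = True
AND evaluated first (higher precedence); then OR applied.

True


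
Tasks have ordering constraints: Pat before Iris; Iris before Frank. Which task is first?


Constraints: Pat before Iris; Iris before Frank
The first task can have nothing scheduled before it, so it must never appear on the right of a 'before'.
Tasks appearing after some 'before': Iris, Frank.
The only task not in that list is Pat → it is first.

Pat


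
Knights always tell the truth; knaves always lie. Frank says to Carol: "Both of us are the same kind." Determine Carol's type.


Frank says: "Both of us are the same kind."
Case 1: Frank is a Knight (truth-teller)
  Statement is true → they ARE the same → Carol is also a Knight
Case 2: Frank is a Knave (liar)
  Statement is false → they are NOT the same → Carol is a Knight
In both cases, Carol is a Knight.

Knight


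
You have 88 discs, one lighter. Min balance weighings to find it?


Each weighing has 3 outcomes (left heavy / balance / right heavy), so k weighings distinguish at most 3^k cases; splitting into three near-equal groups achieves this.
Need 3^k ≥ 88: 3^4 = 81 < 88 ≤ 3^5 = 243
k = ⌈log₃(88)⌉ = 5

5


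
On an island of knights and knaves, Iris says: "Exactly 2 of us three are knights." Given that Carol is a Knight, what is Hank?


Iris claims exactly 2 knights among Iris, Carol, Hank.
Given: Carol is a Knight.

Case 1: Iris is a Knight (tells truth)
  Then exactly 2 of the three are knights.
  Counting Iris, Carol: 2 knight(s) so far. Need 0 more → Hank = Knave.
Case 2: Iris is a Knave (lies)
  Then the count is NOT 2.
  If Hank = Knight, count = 2 = 2 → claim would be true, contradicts lie.
  If Hank = Knave, count = 1 ≠ 2 → lie confirmed ✓

Hank is a Knave.

Knave


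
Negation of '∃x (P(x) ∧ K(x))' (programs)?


Original: ∃x (P(x) ∧ K(x))
Rule: ¬∀→∃, ¬∃→∀, negate predicate.
Negation: ∀x (¬P(x) ∨ ¬K(x))

∀x (¬P(x) ∨ ¬K(x))


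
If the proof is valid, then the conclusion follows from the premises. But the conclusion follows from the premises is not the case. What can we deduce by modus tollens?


Modus tollens: P → Q, ¬Q ⊢ ¬P
P: the proof is valid
Q: the conclusion follows from the premises
We have P → Q and Q is false.
By modus tollens, P must be false.

It is not the case that the proof is valid


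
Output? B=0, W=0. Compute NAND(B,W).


B AND W = 0
NOT(0) = 1

1


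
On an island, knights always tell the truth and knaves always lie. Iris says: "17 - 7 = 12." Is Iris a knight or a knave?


Statement: "17 - 7 = 12."
Actual: 17 - 7 = 10
Claimed: 12
Statement is FALSE → Iris lies → Knave

Knave


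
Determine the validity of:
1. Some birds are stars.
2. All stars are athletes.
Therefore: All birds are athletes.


Premise 1: Some birds are stars.
Premise 2: All stars are athletes.
Conclusion: All birds are athletes.
Fallacy: illicit minor. The minor term (birds) is distributed in the conclusion ('All birds ...') but undistributed in its premise ('Some birds are stars' doesn't cover all birds).
Only 'Some birds are athletes' follows, not 'All'.

Invalid


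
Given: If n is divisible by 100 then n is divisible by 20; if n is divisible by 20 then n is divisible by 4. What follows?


Hypothetical syllogism: P → Q, Q → R ⊢ P → R
Premise 1: n is divisible by 100 → n is divisible by 20
Premise 2: n is divisible by 20 → n is divisible by 4
Chain the implications: the middle term (n is divisible by 20) links the two.
Conclusion: If n is divisible by 100, then n is divisible by 4.

If n is divisible by 100, then n is divisible by 4.


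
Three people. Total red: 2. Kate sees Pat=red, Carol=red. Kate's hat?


Total red = 2, seen red = 2
Own red = 2 - 2 = 0
Kate's hat is blue.

blue


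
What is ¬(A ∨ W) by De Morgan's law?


De Morgan's law: ¬(P ∨ Q) ≡ ¬P ∧ ¬Q
¬(A ∨ W) = ¬A ∧ ¬W

¬A ∧ ¬W


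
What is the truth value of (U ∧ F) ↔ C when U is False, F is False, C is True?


U = False, F = False, C = True
Step 1: U ∧ F = False AND False = False
Step 2: (False) ↔ C: true when both sides have same truth value.
Result: False ↔ True = False

False


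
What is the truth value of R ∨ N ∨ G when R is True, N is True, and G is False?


R = True, N = True, G = False
Step 1: R ∨ N = True OR True = True
Step 2: True ∨ G = True OR False = True
OR is true when at least one operand is true.

True


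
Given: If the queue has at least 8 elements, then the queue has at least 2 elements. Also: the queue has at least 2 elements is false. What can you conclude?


Modus tollens: P → Q, ¬Q ⊢ ¬P
P: the queue has at least 8 elements
Q: the queue has at least 2 elements
We have P → Q and Q is false.
By modus tollens, P must be false.

It is not the case that the queue has at least 8 elements


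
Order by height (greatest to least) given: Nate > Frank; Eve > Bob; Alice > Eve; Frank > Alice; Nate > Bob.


Constraints: Nate > Frank; Eve > Bob; Alice > Eve; Frank > Alice; Nate > Bob
Method: at each step, the next-highest is the one remaining person who never appears on the smaller side of a constraint between remaining people.
  Step 1: remaining {Bob, Alice, Frank, Nate, Eve}; on the smaller side: {Bob, Alice, Frank, Eve} → Nate is next (Nate > Frank; Nate > Bob).
  Step 2: remaining {Bob, Alice, Frank, Eve}; on the smaller side: {Bob, Alice, Eve} → Frank is next (Frank > Alice).
  Step 3: remaining {Bob, Alice, Eve}; on the smaller side: {Bob, Eve} → Alice is next (Alice > Eve).
  Step 4: remaining {Bob, Eve}; on the smaller side: {Bob} → Eve is next (Eve > Bob).
  Step 5: only Bob remains → lowest.
Final ranking (highest to lowest):

Nate > Frank > Alice > Eve > Bob


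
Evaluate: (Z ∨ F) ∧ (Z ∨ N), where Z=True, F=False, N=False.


Z = True, F = False, N = False
Expression: (Z ∨ F) ∧ (Z ∨ N)
Step 1: Z ∨ F = True OR False = True
Step 2: Z ∨ N = True OR False = True
Step 3: (True) ∧ (True) = True AND True = True

True


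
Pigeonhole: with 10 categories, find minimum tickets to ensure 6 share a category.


Pigeonhole: to guarantee k in one of n categories, need (k-1)×n + 1.
k = 6, n = 10
Minimum = (6-1) × 10 + 1 = 5 × 10 + 1

51


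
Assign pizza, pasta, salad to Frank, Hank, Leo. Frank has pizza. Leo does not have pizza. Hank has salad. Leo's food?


From clues:
  Frank → pizza
  Hank → salad
By elimination, Leo gets the remaining.

pasta


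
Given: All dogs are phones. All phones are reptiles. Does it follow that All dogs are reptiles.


Premise 1: All dogs are phones.
Premise 2: All phones are reptiles.
Conclusion: All dogs are reptiles.
Barbara syllogism (AAA-1): All A are B, All B are C → All A are C.
Middle term (phones) distributed in premise 2.

Valid


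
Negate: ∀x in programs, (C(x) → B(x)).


Original: ∀x (C(x) → B(x))
Rule: ¬∀→∃, ¬∃→∀, negate predicate.
Negation: ∃x (C(x) ∧ ¬B(x))

∃x (C(x) ∧ ¬B(x))


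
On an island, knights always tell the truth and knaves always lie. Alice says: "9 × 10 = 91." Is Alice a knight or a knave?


Statement: "9 × 10 = 91."
Actual: 9 × 10 = 90
Claimed: 91
Statement is FALSE → Alice lies → Knave

Knave


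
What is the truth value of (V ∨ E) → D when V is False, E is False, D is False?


V = False, E = False, D = False
Step 1: V ∨ E = False OR False = False
Step 2: (False) → D: false only when antecedent=True and D=False.
Result: True

True


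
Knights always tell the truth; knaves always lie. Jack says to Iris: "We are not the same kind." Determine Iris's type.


Jack says: "We are not the same kind."
Case 1: Jack is a Knight (truth-teller)
  Statement is true → they ARE different → Iris is a Knave
Case 2: Jack is a Knave (liar)
  Statement is false → they are NOT different → Iris is a Knave
In both cases, Iris is a Knave.

Knave


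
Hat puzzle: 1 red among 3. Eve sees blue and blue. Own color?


Total red = 1, seen red = 0
Own red = 1 - 0 = 1
Eve's hat is red.

red


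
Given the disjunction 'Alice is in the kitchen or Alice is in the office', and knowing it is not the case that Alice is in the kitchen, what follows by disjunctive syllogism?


Disjunctive syllogism: P ∨ Q, ¬P ⊢ Q
Disjunction: Alice is in the kitchen ∨ Alice is in the office
We know it is not the case that Alice is in the kitchen.
By disjunctive syllogism, the other disjunct must be true.

Alice is in the office


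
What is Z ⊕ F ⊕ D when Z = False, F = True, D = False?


Z = False, F = True, D = False
Step 1: Z ⊕ F = False XOR True = True
Step 2: True ⊕ D = True XOR False = True
XOR is true when an odd number of operands are true.

True


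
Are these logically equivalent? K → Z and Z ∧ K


Expression 1: K → Z
Expression 2: Z ∧ K
Truth table (K Z | Expr1 Expr2):
  T T |   T     T
  T F |   F     F
  F T |   T     F   ← differ
  F F |   T     F   ← differ
Counterexample: K=F, Z=T gives Expr1 = T but Expr2 = F, so the expressions are NOT logically equivalent.

No


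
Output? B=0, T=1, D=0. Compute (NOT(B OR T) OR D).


B OR T = 1
NOT(1) = 0
0 OR 0 = 0

0


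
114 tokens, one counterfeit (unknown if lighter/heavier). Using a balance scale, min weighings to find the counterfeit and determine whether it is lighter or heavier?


Let n = 114. 228 possibilities (n tokens × lighter/heavier); each weighing has 3 outcomes.
Bound for k weighings: say the first weighing puts j tokens on each pan. If it tips, the 2j weighed tokens remain suspects (each with a known direction) and k-1 weighings give 3^(k-1) outcomes; 3^(k-1) is odd, so 2j ≤ 3^(k-1) - 1. If it balances, the n - 2j unweighed tokens remain with direction unknown: 2(n - 2j) ≤ 3^(k-1) - 1 by the same parity argument. Adding, n ≤ (3^(k-1) - 1) + (3^(k-1) - 1)/2 = (3^k - 3)/2, and the classical three-group strategy achieves this (3 tokens in 2 weighings, 12 in 3, 39 in 4, 120 in 5).
So we need the smallest k with (3^k - 3)/2 ≥ 114.
k = 4: (3^4 - 3)/2 = 39 < 114 ✗
k = 5: (3^5 - 3)/2 = 120 ≥ 114 ✓

5


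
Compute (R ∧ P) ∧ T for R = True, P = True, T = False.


R = True, P = True, T = False
Step 1: R ∧ P = True AND True = True
Step 2: True ∧ T = True AND False = False
AND is true only when ALL operands are true.

False


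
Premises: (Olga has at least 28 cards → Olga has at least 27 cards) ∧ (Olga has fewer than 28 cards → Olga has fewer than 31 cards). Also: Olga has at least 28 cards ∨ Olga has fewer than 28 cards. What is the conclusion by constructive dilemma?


Constructive dilemma: (P → Q) ∧ (R → S), P ∨ R ⊢ Q ∨ S
Premise 1: Olga has at least 28 cards → Olga has at least 27 cards
Premise 2: Olga has fewer than 28 cards → Olga has fewer than 31 cards
Premise 3: Olga has at least 28 cards ∨ Olga has fewer than 28 cards
Case 1: Assuming Olga has at least 28 cards, then by Premise 1, Olga has at least 27 cards.
Case 2: Assuming Olga has fewer than 28 cards, then by Premise 2, Olga has fewer than 31 cards.
Since one of Olga has at least 28 cards or Olga has fewer than 28 cards must hold, we get Olga has at least 27 cards or Olga has fewer than 31 cards.

Olga has at least 27 cards or Olga has fewer than 31 cards.


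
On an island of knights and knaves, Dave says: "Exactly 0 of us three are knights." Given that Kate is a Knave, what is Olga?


Dave claims exactly 0 knights among Dave, Kate, Olga.
Given: Kate is a Knave.

Case 1: Dave is a Knight (tells truth)
  Then exactly 0 of the three are knights.
  Counting Dave, Kate: 1 knight(s) so far. Need -1 more → impossible.
Case 2: Dave is a Knave (lies)
  Then the count is NOT 0.
  If Olga = Knave, count = 0 = 0 → claim would be true, contradicts lie.
  If Olga = Knight, count = 1 ≠ 0 → lie confirmed ✓

Olga is a Knight.

Knight


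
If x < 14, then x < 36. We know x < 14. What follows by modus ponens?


Modus ponens: P → Q, P ⊢ Q
P: x < 14
Q: x < 36
We have P → Q and P is true.
By modus ponens, Q must be true.

x < 36


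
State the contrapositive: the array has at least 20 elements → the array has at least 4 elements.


Original: If the array has at least 20 elements, then the array has at least 4 elements
Contrapositive: If ¬Q, then ¬P
Negate Q: not (the array has at least 4 elements)
Negate P: not (the array has at least 20 elements)

If not (the array has at least 4 elements), then not (the array has at least 20 elements).


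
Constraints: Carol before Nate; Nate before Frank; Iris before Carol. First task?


Constraints: Carol before Nate; Nate before Frank; Iris before Carol
The first task can have nothing scheduled before it, so it must never appear on the right of a 'before'.
Tasks appearing after some 'before': Nate, Frank, Carol.
The only task not in that list is Iris → it is first.

Iris


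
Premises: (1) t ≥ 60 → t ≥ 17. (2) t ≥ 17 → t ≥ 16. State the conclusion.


Hypothetical syllogism: P → Q, Q → R ⊢ P → R
Premise 1: t ≥ 60 → t ≥ 17
Premise 2: t ≥ 17 → t ≥ 16
Chain the implications: the middle term (t ≥ 17) links the two.
Conclusion: If t ≥ 60, then t ≥ 16.

If t ≥ 60, then t ≥ 16.


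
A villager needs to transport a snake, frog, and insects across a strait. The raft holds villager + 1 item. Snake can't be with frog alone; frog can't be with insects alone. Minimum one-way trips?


1. villager+frog → 2. villager ← 3. villager+snake → 4. villager+frog ← 5. villager+insects → 6. villager ← 7. villager+frog →
Minimum trips = 7

7


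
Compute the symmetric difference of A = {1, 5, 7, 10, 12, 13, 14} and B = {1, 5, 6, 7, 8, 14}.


A = {1, 5, 7, 10, 12, 13, 14}
B = {1, 5, 6, 7, 8, 14}
Operation: symmetric difference
In A only: [10, 12, 13], in B only: [6, 8]

{6, 8, 10, 12, 13}


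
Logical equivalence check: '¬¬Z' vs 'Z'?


Expression 1: ¬¬Z
Expression 2: Z
Truth table (Z | Expr1 Expr2):
  T |   T     T
  F |   F     F
All 2 rows agree, so the expressions are logically equivalent.

Yes


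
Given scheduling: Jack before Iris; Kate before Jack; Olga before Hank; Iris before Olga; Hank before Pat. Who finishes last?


Constraints: Jack before Iris; Kate before Jack; Olga before Hank; Iris before Olga; Hank before Pat
The last task can have nothing scheduled after it, so it must never appear on the left of a 'before'.
Tasks appearing before some other task: Jack, Kate, Olga, Iris, Hank.
The only task not in that list is Pat → it is last.

Pat


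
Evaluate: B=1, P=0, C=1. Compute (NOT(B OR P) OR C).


B OR P = 1
NOT(1) = 0
0 OR 1 = 1

1


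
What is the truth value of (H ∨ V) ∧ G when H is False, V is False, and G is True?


H = False, V = False, G = True
Step 1: H ∨ V = False OR False = False
Step 2: False ∧ G = False AND True = False
OR is true when at least one operand is true; AND requires both.

False


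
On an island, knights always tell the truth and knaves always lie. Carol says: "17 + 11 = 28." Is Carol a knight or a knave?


Statement: "17 + 11 = 28."
Actual: 17 + 11 = 28
Claimed: 28
Statement is TRUE → Carol tells the truth → Knight

Knight


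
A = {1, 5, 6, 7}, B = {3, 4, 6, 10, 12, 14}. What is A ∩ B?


A = {1, 5, 6, 7}
B = {3, 4, 6, 10, 12, 14}
Operation: intersection
Elements in both: 6

{6}


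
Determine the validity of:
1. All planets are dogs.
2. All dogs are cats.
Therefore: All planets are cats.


Premise 1: All planets are dogs.
Premise 2: All dogs are cats.
Conclusion: All planets are cats.
Barbara syllogism (AAA-1): All A are B, All B are C → All A are C.
Middle term (dogs) distributed in premise 2.

Valid


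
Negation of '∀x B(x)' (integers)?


Original: ∀x B(x)
Rule: ¬∀→∃, ¬∃→∀, negate predicate.
Negation: ∃x ¬B(x)

∃x ¬B(x)


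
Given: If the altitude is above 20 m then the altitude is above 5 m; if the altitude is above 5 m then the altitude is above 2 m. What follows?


Hypothetical syllogism: P → Q, Q → R ⊢ P → R
Premise 1: the altitude is above 20 m → the altitude is above 5 m
Premise 2: the altitude is above 5 m → the altitude is above 2 m
Chain the implications: the middle term (the altitude is above 5 m) links the two.
Conclusion: If the altitude is above 20 m, then the altitude is above 2 m.

If the altitude is above 20 m, then the altitude is above 2 m.


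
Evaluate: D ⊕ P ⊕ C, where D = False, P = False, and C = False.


D = False, P = False, C = False
Step 1: D ⊕ P = False XOR False = False
Step 2: False ⊕ C = False XOR False = False
XOR is true when an odd number of operands are true.

False


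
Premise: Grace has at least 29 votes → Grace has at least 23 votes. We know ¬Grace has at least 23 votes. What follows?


Modus tollens: P → Q, ¬Q ⊢ ¬P
P: Grace has at least 29 votes
Q: Grace has at least 23 votes
We have P → Q and Q is false.
By modus tollens, P must be false.

It is not the case that Grace has at least 29 votes


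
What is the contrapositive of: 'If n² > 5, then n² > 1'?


Original: If n² > 5, then n² > 1
Contrapositive: If ¬Q, then ¬P
Negate Q: not (n² > 1)
Negate P: not (n² > 5)

If not (n² > 1), then not (n² > 5).


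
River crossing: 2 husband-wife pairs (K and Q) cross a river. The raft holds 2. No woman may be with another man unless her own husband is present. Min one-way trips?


Label couples K and Q.
1. WK+WQ → (far: WK,WQ; near: HK,HQ)
2. WK ←   (far: WQ; near: HK,HQ,WK)
3. HK+HQ → (far: HK,HQ,WQ; near: WK)
4. HK ←   (far: HQ,WQ; near: HK,WK)  — HK returns, since WK is alone on near bank
5. HK+WK → (far: all four; near: empty)
Every state respects the constraint.
Minimum trips = 5

5


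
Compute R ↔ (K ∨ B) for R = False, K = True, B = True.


R = False, K = True, B = True
Step 1: K ∨ B = True OR True = True
Step 2: R ↔ (True): true when both sides have same truth value.
Result: False ↔ True = False

False


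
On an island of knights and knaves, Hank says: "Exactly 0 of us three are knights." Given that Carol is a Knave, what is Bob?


Hank claims exactly 0 knights among Hank, Carol, Bob.
Given: Carol is a Knave.

Case 1: Hank is a Knight (tells truth)
  Then exactly 0 of the three are knights.
  Counting Hank, Carol: 1 knight(s) so far. Need -1 more → impossible.
Case 2: Hank is a Knave (lies)
  Then the count is NOT 0.
  If Bob = Knave, count = 0 = 0 → claim would be true, contradicts lie.
  If Bob = Knight, count = 1 ≠ 0 → lie confirmed ✓

Bob is a Knight.

Knight


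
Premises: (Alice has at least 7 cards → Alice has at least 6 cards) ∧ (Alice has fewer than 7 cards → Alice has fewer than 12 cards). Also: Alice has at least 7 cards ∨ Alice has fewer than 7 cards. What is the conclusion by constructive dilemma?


Constructive dilemma: (P → Q) ∧ (R → S), P ∨ R ⊢ Q ∨ S
Premise 1: Alice has at least 7 cards → Alice has at least 6 cards
Premise 2: Alice has fewer than 7 cards → Alice has fewer than 12 cards
Premise 3: Alice has at least 7 cards ∨ Alice has fewer than 7 cards
Case 1: Assuming Alice has at least 7 cards, then by Premise 1, Alice has at least 6 cards.
Case 2: Assuming Alice has fewer than 7 cards, then by Premise 2, Alice has fewer than 12 cards.
Since one of Alice has at least 7 cards or Alice has fewer than 7 cards must hold, we get Alice has at least 6 cards or Alice has fewer than 12 cards.

Alice has at least 6 cards or Alice has fewer than 12 cards.


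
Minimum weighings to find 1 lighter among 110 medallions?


Each weighing has 3 outcomes (left heavy / balance / right heavy), so k weighings distinguish at most 3^k cases; splitting into three near-equal groups achieves this.
Need 3^k ≥ 110: 3^4 = 81 < 110 ≤ 3^5 = 243
k = ⌈log₃(110)⌉ = 5

5


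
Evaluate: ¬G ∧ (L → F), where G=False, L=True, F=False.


G = False, L = True, F = False
Expression: ¬G ∧ (L → F)
Step 1: ¬G = NOT False = True
Step 2: L → F = True → False (false only if L=True, F=False) = False
Step 3: (True) ∧ (False) = True AND False = False

False


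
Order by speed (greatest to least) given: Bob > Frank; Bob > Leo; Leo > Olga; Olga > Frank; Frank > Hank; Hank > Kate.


Constraints: Bob > Frank; Bob > Leo; Leo > Olga; Olga > Frank; Frank > Hank; Hank > Kate
Method: at each step, the next-highest is the one remaining person who never appears on the smaller side of a constraint between remaining people.
  Step 1: remaining {Bob, Olga, Leo, Frank, Hank, Kate}; on the smaller side: {Olga, Leo, Frank, Hank, Kate} → Bob is next (Bob > Frank; Bob > Leo).
  Step 2: remaining {Olga, Leo, Frank, Hank, Kate}; on the smaller side: {Olga, Frank, Hank, Kate} → Leo is next (Leo > Olga).
  Step 3: remaining {Olga, Frank, Hank, Kate}; on the smaller side: {Frank, Hank, Kate} → Olga is next (Olga > Frank).
  Step 4: remaining {Frank, Hank, Kate}; on the smaller side: {Hank, Kate} → Frank is next (Frank > Hank).
  Step 5: remaining {Hank, Kate}; on the smaller side: {Kate} → Hank is next (Hank > Kate).
  Step 6: only Kate remains → lowest.
Final ranking (highest to lowest):

Bob > Leo > Olga > Frank > Hank > Kate


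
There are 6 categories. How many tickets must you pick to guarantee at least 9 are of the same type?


Pigeonhole: to guarantee k in one of n categories, need (k-1)×n + 1.
k = 9, n = 6
Minimum = (9-1) × 6 + 1 = 8 × 6 + 1

49


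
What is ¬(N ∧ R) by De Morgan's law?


De Morgan's law: ¬(P ∧ Q) ≡ ¬P ∨ ¬Q
¬(N ∧ R) = ¬N ∨ ¬R

¬N ∨ ¬R


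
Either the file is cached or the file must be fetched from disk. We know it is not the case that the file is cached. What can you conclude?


Disjunctive syllogism: P ∨ Q, ¬P ⊢ Q
Disjunction: the file is cached ∨ the file must be fetched from disk
We know it is not the case that the file is cached.
By disjunctive syllogism, the other disjunct must be true.

The file must be fetched from disk


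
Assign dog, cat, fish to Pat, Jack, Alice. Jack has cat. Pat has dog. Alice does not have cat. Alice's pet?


From clues:
  Jack → cat
  Pat → dog
By elimination, Alice gets the remaining.

fish


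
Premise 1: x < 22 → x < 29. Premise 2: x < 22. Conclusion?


Modus ponens: P → Q, P ⊢ Q
P: x < 22
Q: x < 29
We have P → Q and P is true.
By modus ponens, Q must be true.

x < 29


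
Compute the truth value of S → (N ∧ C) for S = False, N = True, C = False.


S = False, N = True, C = False
Step 1: N ∧ C = True AND False = False
Step 2: S → (False): false only when S=True and consequent=False.
Result: True

True


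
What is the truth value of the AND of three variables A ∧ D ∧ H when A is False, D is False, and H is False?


A = False, D = False, H = False
Step 1: A ∧ D = False AND False = False
Step 2: (False) ∧ H = (False) AND False = False
AND is true only when ALL operands are true.

False


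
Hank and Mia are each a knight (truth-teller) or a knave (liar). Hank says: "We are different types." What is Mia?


Hank says: "We are different types."
Case 1: Hank is a Knight (truth-teller)
  Statement is true → they ARE different → Mia is a Knave
Case 2: Hank is a Knave (liar)
  Statement is false → they are NOT different → Mia is a Knave
In both cases, Mia is a Knave.

Knave


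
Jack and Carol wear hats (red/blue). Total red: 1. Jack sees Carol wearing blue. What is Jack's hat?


Total red = 1, Carol = blue
Red accounted for: 0
Remaining for Jack: 1
Jack's hat is red.

red
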